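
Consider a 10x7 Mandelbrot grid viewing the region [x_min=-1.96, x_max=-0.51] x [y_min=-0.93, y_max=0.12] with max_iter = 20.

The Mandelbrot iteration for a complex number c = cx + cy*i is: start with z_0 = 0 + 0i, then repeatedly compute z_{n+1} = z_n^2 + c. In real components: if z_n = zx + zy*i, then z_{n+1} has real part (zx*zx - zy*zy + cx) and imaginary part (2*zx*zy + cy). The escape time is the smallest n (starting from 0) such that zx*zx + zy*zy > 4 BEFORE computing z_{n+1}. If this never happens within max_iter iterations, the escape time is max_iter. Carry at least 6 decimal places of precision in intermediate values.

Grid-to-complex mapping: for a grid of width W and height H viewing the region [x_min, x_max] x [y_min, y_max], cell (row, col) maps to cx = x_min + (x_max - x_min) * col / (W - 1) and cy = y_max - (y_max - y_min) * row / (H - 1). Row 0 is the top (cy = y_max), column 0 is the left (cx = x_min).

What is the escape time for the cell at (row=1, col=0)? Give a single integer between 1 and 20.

Answer: 5

Derivation:
z_0 = 0 + 0i, c = -1.9600 + -0.0550i
Iter 1: z = -1.9600 + -0.0550i, |z|^2 = 3.8446
Iter 2: z = 1.8786 + 0.1606i, |z|^2 = 3.5548
Iter 3: z = 1.5433 + 0.5484i, |z|^2 = 2.6824
Iter 4: z = 0.1209 + 1.6376i, |z|^2 = 2.6965
Iter 5: z = -4.6272 + 0.3409i, |z|^2 = 21.5275
Escaped at iteration 5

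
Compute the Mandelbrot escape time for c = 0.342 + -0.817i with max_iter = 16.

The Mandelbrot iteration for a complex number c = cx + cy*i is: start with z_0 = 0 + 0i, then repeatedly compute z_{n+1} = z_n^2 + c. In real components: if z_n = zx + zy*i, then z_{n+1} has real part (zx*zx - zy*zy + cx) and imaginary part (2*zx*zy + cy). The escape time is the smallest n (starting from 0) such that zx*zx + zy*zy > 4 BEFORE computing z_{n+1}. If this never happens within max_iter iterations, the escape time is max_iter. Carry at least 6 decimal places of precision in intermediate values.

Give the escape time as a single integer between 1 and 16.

z_0 = 0 + 0i, c = 0.3420 + -0.8170i
Iter 1: z = 0.3420 + -0.8170i, |z|^2 = 0.7845
Iter 2: z = -0.2085 + -1.3758i, |z|^2 = 1.9364
Iter 3: z = -1.5074 + -0.2432i, |z|^2 = 2.3315
Iter 4: z = 2.5552 + -0.0838i, |z|^2 = 6.5359
Escaped at iteration 4

Answer: 4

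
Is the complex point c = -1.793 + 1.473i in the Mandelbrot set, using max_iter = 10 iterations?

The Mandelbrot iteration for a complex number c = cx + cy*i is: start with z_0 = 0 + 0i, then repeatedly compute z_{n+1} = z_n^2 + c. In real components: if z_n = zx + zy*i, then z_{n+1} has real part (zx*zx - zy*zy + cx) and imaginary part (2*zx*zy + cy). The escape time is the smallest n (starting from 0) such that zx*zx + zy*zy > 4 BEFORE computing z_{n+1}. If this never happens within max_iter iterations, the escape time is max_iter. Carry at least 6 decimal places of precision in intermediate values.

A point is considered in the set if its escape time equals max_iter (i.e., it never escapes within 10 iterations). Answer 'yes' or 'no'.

Answer: no

Derivation:
z_0 = 0 + 0i, c = -1.7930 + 1.4730i
Iter 1: z = -1.7930 + 1.4730i, |z|^2 = 5.3846
Escaped at iteration 1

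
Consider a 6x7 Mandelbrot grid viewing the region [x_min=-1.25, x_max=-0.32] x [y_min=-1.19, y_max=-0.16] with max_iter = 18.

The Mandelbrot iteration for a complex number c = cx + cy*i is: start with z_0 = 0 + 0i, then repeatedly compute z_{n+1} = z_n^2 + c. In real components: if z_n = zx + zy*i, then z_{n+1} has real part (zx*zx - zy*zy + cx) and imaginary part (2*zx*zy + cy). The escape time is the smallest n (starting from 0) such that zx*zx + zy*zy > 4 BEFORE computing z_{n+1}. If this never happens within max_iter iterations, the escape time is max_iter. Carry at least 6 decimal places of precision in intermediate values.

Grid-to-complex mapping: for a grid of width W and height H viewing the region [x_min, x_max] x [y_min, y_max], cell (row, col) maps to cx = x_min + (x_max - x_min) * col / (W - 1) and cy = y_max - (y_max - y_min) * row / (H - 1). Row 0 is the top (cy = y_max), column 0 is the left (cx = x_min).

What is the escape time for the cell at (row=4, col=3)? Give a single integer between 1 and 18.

z_0 = 0 + 0i, c = -0.6920 + -0.8467i
Iter 1: z = -0.6920 + -0.8467i, |z|^2 = 1.1957
Iter 2: z = -0.9300 + 0.3251i, |z|^2 = 0.9706
Iter 3: z = 0.0672 + -1.4514i, |z|^2 = 2.1110
Iter 4: z = -2.7940 + -1.0416i, |z|^2 = 8.8913
Escaped at iteration 4

Answer: 4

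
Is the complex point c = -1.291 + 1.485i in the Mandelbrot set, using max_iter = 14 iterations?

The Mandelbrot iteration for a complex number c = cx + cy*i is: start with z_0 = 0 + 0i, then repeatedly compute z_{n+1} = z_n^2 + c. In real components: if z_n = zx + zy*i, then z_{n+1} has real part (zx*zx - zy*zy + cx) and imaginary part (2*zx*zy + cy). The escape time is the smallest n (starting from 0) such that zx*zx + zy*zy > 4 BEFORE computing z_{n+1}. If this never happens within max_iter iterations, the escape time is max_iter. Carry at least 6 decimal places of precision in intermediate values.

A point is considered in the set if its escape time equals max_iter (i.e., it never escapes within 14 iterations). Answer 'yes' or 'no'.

Answer: no

Derivation:
z_0 = 0 + 0i, c = -1.2910 + 1.4850i
Iter 1: z = -1.2910 + 1.4850i, |z|^2 = 3.8719
Iter 2: z = -1.8295 + -2.3493i, |z|^2 = 8.8663
Escaped at iteration 2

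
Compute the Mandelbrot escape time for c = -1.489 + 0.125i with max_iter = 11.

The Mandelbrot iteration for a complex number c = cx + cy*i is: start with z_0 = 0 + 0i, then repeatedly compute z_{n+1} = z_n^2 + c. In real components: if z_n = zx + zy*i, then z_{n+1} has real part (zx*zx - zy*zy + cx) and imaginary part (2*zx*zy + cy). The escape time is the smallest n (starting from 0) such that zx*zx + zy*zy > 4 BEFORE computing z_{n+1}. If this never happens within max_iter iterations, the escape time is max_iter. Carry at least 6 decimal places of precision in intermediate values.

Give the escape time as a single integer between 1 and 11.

z_0 = 0 + 0i, c = -1.4890 + 0.1250i
Iter 1: z = -1.4890 + 0.1250i, |z|^2 = 2.2327
Iter 2: z = 0.7125 + -0.2473i, |z|^2 = 0.5688
Iter 3: z = -1.0425 + -0.2273i, |z|^2 = 1.1384
Iter 4: z = -0.4539 + 0.5990i, |z|^2 = 0.5648
Iter 5: z = -1.6417 + -0.4188i, |z|^2 = 2.8707
Iter 6: z = 1.0309 + 1.5000i, |z|^2 = 3.3128
Iter 7: z = -2.6761 + 3.2178i, |z|^2 = 17.5157
Escaped at iteration 7

Answer: 7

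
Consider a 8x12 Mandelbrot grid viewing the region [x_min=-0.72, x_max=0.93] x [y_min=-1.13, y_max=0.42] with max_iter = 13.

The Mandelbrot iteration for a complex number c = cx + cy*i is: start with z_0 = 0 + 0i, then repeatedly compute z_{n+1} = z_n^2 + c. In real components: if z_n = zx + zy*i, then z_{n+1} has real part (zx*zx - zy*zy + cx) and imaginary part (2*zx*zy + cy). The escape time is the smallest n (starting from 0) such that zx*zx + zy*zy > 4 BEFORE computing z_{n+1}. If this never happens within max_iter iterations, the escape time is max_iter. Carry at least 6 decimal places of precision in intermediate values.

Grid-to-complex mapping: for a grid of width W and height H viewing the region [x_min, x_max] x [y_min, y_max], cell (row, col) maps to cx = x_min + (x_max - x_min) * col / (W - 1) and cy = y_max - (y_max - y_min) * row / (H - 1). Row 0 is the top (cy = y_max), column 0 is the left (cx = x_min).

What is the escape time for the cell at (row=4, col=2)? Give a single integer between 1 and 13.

z_0 = 0 + 0i, c = -0.2486 + -0.1436i
Iter 1: z = -0.2486 + -0.1436i, |z|^2 = 0.0824
Iter 2: z = -0.2074 + -0.0722i, |z|^2 = 0.0482
Iter 3: z = -0.2108 + -0.1137i, |z|^2 = 0.0573
Iter 4: z = -0.2171 + -0.0957i, |z|^2 = 0.0563
Iter 5: z = -0.2106 + -0.1021i, |z|^2 = 0.0548
Iter 6: z = -0.2146 + -0.1006i, |z|^2 = 0.0562
Iter 7: z = -0.2126 + -0.1004i, |z|^2 = 0.0553
Iter 8: z = -0.2134 + -0.1009i, |z|^2 = 0.0557
Iter 9: z = -0.2132 + -0.1006i, |z|^2 = 0.0556
Iter 10: z = -0.2132 + -0.1008i, |z|^2 = 0.0556
Iter 11: z = -0.2133 + -0.1007i, |z|^2 = 0.0556
Iter 12: z = -0.2132 + -0.1007i, |z|^2 = 0.0556

Answer: 13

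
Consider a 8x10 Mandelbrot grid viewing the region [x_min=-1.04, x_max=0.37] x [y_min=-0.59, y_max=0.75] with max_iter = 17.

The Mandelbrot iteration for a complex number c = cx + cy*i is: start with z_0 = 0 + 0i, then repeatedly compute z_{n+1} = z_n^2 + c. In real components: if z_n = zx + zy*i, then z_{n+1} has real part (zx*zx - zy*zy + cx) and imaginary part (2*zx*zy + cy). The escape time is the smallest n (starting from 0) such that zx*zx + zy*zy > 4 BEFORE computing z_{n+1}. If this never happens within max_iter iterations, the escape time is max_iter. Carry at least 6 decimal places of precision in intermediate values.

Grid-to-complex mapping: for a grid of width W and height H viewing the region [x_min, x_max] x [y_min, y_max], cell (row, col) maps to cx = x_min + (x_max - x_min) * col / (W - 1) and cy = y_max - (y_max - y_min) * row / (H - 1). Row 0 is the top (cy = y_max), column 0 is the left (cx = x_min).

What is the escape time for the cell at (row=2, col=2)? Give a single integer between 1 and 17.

Answer: 17

Derivation:
z_0 = 0 + 0i, c = -0.6371 + 0.4522i
Iter 1: z = -0.6371 + 0.4522i, |z|^2 = 0.6105
Iter 2: z = -0.4357 + -0.1240i, |z|^2 = 0.2052
Iter 3: z = -0.4627 + 0.5603i, |z|^2 = 0.5280
Iter 4: z = -0.7370 + -0.0663i, |z|^2 = 0.5476
Iter 5: z = -0.0984 + 0.5499i, |z|^2 = 0.3121
Iter 6: z = -0.9299 + 0.3440i, |z|^2 = 0.9830
Iter 7: z = 0.1092 + -0.1876i, |z|^2 = 0.0471
Iter 8: z = -0.6604 + 0.4113i, |z|^2 = 0.6053
Iter 9: z = -0.3701 + -0.0910i, |z|^2 = 0.1453
Iter 10: z = -0.5084 + 0.5196i, |z|^2 = 0.5285
Iter 11: z = -0.6486 + -0.0761i, |z|^2 = 0.4265
Iter 12: z = -0.2223 + 0.5509i, |z|^2 = 0.3529
Iter 13: z = -0.8913 + 0.2073i, |z|^2 = 0.8374
Iter 14: z = 0.1143 + 0.0827i, |z|^2 = 0.0199
Iter 15: z = -0.6309 + 0.4711i, |z|^2 = 0.6200
Iter 16: z = -0.4610 + -0.1422i, |z|^2 = 0.2328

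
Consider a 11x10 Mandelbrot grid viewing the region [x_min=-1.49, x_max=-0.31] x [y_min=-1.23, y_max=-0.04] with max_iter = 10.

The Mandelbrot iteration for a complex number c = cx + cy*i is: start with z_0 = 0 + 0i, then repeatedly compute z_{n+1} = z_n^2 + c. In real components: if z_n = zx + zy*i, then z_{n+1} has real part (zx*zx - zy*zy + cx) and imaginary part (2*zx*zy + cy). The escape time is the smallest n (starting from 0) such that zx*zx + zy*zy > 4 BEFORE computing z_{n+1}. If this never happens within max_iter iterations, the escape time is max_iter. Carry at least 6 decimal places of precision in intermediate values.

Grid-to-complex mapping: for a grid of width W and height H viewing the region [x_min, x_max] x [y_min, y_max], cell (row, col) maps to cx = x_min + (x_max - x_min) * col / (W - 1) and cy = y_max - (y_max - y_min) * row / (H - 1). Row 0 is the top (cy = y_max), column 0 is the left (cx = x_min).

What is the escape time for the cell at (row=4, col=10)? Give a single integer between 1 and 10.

Answer: 10

Derivation:
z_0 = 0 + 0i, c = -0.3100 + -0.5689i
Iter 1: z = -0.3100 + -0.5689i, |z|^2 = 0.4197
Iter 2: z = -0.5375 + -0.2162i, |z|^2 = 0.3357
Iter 3: z = -0.0678 + -0.3365i, |z|^2 = 0.1178
Iter 4: z = -0.4186 + -0.5233i, |z|^2 = 0.4491
Iter 5: z = -0.4086 + -0.1308i, |z|^2 = 0.1840
Iter 6: z = -0.1602 + -0.4620i, |z|^2 = 0.2391
Iter 7: z = -0.4978 + -0.4209i, |z|^2 = 0.4249
Iter 8: z = -0.2393 + -0.1499i, |z|^2 = 0.0797
Iter 9: z = -0.2752 + -0.4972i, |z|^2 = 0.3229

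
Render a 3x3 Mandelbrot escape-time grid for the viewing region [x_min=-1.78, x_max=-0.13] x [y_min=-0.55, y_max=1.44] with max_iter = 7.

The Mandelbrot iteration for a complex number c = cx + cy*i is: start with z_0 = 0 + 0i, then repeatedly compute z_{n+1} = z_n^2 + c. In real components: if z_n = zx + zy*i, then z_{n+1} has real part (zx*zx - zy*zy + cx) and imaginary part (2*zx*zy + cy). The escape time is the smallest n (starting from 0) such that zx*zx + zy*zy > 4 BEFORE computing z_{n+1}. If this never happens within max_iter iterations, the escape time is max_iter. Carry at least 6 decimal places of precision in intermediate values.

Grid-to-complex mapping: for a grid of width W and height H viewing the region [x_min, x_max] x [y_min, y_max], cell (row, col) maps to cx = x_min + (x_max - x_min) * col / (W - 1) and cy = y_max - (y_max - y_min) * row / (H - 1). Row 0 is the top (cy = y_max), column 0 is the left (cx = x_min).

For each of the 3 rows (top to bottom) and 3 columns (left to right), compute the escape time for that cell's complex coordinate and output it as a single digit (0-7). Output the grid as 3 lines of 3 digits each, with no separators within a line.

Answer: 122
367
357

Derivation:
(row=0, col=0): c = -1.7800 + 1.4400i → escape time 1
(row=0, col=1): c = -0.9550 + 1.4400i → escape time 2
(row=0, col=2): c = -0.1300 + 1.4400i → escape time 2
(row=1, col=0): c = -1.7800 + 0.4450i → escape time 3
(row=1, col=1): c = -0.9550 + 0.4450i → escape time 6
(row=1, col=2): c = -0.1300 + 0.4450i → escape time 7
(row=2, col=0): c = -1.7800 + -0.5500i → escape time 3
(row=2, col=1): c = -0.9550 + -0.5500i → escape time 5
(row=2, col=2): c = -0.1300 + -0.5500i → escape time 7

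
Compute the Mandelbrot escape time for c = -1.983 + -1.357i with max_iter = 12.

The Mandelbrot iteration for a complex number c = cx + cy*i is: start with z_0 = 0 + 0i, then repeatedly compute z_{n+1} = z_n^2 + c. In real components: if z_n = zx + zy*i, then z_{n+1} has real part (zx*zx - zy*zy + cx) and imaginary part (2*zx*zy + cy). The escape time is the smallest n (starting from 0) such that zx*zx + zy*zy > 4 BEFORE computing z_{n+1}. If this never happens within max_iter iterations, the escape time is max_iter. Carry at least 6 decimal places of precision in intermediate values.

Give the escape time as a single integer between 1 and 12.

z_0 = 0 + 0i, c = -1.9830 + -1.3570i
Iter 1: z = -1.9830 + -1.3570i, |z|^2 = 5.7737
Escaped at iteration 1

Answer: 1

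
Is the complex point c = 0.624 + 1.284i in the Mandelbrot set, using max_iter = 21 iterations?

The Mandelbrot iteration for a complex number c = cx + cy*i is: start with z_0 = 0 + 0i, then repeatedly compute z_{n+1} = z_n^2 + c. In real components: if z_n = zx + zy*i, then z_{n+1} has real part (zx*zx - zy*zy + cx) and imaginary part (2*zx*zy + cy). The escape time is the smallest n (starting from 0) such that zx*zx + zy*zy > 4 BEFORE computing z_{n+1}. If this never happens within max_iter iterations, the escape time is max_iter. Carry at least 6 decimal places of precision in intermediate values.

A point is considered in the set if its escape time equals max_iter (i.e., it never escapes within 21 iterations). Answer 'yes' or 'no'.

Answer: no

Derivation:
z_0 = 0 + 0i, c = 0.6240 + 1.2840i
Iter 1: z = 0.6240 + 1.2840i, |z|^2 = 2.0380
Iter 2: z = -0.6353 + 2.8864i, |z|^2 = 8.7351
Escaped at iteration 2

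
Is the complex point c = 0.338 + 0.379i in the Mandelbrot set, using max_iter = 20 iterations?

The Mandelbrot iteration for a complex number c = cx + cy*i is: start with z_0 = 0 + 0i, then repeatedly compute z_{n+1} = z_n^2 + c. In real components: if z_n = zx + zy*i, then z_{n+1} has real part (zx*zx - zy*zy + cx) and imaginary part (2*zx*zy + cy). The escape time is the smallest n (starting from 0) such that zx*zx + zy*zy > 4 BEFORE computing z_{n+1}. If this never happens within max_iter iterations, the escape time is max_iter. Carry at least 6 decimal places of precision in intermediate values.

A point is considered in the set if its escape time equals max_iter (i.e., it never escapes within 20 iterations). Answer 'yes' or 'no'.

Answer: yes

Derivation:
z_0 = 0 + 0i, c = 0.3380 + 0.3790i
Iter 1: z = 0.3380 + 0.3790i, |z|^2 = 0.2579
Iter 2: z = 0.3086 + 0.6352i, |z|^2 = 0.4987
Iter 3: z = 0.0298 + 0.7711i, |z|^2 = 0.5954
Iter 4: z = -0.2556 + 0.4249i, |z|^2 = 0.2459
Iter 5: z = 0.2228 + 0.1618i, |z|^2 = 0.0758
Iter 6: z = 0.3615 + 0.4511i, |z|^2 = 0.3342
Iter 7: z = 0.2652 + 0.7051i, |z|^2 = 0.5675
Iter 8: z = -0.0889 + 0.7530i, |z|^2 = 0.5749
Iter 9: z = -0.2211 + 0.2452i, |z|^2 = 0.1090
Iter 10: z = 0.3268 + 0.2706i, |z|^2 = 0.1800
Iter 11: z = 0.3716 + 0.5559i, |z|^2 = 0.4470
Iter 12: z = 0.1671 + 0.7921i, |z|^2 = 0.6553
Iter 13: z = -0.2614 + 0.6437i, |z|^2 = 0.4827
Iter 14: z = -0.0080 + 0.0424i, |z|^2 = 0.0019
Iter 15: z = 0.3363 + 0.3783i, |z|^2 = 0.2562
Iter 16: z = 0.3079 + 0.6334i, |z|^2 = 0.4961
Iter 17: z = 0.0316 + 0.7691i, |z|^2 = 0.5925
Iter 18: z = -0.2526 + 0.4276i, |z|^2 = 0.2466
Iter 19: z = 0.2189 + 0.1630i, |z|^2 = 0.0745
Did not escape in 20 iterations → in set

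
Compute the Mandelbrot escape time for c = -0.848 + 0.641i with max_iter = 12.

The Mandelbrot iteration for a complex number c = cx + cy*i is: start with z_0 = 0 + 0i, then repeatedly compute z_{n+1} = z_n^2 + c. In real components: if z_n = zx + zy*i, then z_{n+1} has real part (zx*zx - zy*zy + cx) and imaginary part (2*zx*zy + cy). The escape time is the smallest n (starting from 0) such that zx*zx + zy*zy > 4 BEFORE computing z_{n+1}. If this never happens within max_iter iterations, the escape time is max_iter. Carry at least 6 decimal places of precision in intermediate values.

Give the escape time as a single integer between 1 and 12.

z_0 = 0 + 0i, c = -0.8480 + 0.6410i
Iter 1: z = -0.8480 + 0.6410i, |z|^2 = 1.1300
Iter 2: z = -0.5398 + -0.4461i, |z|^2 = 0.4904
Iter 3: z = -0.7557 + 1.1226i, |z|^2 = 1.8313
Iter 4: z = -1.5372 + -1.0557i, |z|^2 = 3.4776
Iter 5: z = 0.4006 + 3.8867i, |z|^2 = 15.2670
Escaped at iteration 5

Answer: 5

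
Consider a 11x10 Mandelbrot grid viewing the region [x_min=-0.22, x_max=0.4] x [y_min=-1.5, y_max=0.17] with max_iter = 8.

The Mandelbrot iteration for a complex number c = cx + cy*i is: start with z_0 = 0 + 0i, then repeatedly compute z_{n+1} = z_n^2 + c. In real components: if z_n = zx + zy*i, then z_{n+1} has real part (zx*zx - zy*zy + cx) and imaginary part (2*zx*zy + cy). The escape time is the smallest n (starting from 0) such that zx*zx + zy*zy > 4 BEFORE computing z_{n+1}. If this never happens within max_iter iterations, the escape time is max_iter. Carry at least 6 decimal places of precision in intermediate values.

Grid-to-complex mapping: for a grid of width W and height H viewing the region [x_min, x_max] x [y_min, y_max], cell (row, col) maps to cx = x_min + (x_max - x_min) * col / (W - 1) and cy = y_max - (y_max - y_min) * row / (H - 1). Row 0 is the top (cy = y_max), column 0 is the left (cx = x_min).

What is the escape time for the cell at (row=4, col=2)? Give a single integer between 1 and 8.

Answer: 8

Derivation:
z_0 = 0 + 0i, c = -0.0960 + -0.5722i
Iter 1: z = -0.0960 + -0.5722i, |z|^2 = 0.3367
Iter 2: z = -0.4142 + -0.4624i, |z|^2 = 0.3854
Iter 3: z = -0.1382 + -0.1892i, |z|^2 = 0.0549
Iter 4: z = -0.1127 + -0.5199i, |z|^2 = 0.2830
Iter 5: z = -0.3536 + -0.4550i, |z|^2 = 0.3321
Iter 6: z = -0.1780 + -0.2504i, |z|^2 = 0.0944
Iter 7: z = -0.1270 + -0.4831i, |z|^2 = 0.2495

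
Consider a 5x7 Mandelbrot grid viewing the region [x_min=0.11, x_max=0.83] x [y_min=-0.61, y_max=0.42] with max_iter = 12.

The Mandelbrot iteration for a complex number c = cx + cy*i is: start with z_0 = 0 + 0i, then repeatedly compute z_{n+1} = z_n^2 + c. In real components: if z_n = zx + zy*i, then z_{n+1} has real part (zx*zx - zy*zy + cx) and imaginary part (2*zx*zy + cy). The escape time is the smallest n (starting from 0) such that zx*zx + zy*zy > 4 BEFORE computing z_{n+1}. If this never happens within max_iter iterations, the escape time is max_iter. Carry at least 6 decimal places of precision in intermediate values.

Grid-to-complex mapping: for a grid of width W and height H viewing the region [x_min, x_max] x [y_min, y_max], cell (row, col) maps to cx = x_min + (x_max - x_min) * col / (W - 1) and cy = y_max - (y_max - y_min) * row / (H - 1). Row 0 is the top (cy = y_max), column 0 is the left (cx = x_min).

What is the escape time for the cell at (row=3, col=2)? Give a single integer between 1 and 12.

z_0 = 0 + 0i, c = 0.4700 + -0.0950i
Iter 1: z = 0.4700 + -0.0950i, |z|^2 = 0.2299
Iter 2: z = 0.6819 + -0.1843i, |z|^2 = 0.4989
Iter 3: z = 0.9010 + -0.3463i, |z|^2 = 0.9317
Iter 4: z = 1.1618 + -0.7191i, |z|^2 = 1.8669
Iter 5: z = 1.3027 + -1.7659i, |z|^2 = 4.8156
Escaped at iteration 5

Answer: 5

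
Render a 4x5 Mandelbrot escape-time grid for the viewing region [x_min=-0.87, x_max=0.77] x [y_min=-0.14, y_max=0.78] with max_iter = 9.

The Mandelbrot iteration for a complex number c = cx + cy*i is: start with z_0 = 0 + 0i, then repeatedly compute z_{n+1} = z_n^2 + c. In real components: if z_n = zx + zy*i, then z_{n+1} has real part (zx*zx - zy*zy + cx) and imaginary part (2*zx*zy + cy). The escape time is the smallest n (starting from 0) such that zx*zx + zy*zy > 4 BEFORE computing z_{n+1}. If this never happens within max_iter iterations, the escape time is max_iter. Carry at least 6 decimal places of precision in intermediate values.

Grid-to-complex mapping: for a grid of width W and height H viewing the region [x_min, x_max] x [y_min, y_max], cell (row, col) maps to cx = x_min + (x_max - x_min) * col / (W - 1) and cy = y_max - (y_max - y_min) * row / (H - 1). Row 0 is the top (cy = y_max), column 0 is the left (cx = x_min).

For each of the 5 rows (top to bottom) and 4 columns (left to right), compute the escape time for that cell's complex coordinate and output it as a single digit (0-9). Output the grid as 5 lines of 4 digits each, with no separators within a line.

(row=0, col=0): c = -0.8700 + 0.7800i → escape time 4
(row=0, col=1): c = -0.3233 + 0.7800i → escape time 8
(row=0, col=2): c = 0.2233 + 0.7800i → escape time 5
(row=0, col=3): c = 0.7700 + 0.7800i → escape time 2
(row=1, col=0): c = -0.8700 + 0.5500i → escape time 5
(row=1, col=1): c = -0.3233 + 0.5500i → escape time 9
(row=1, col=2): c = 0.2233 + 0.5500i → escape time 9
(row=1, col=3): c = 0.7700 + 0.5500i → escape time 3
(row=2, col=0): c = -0.8700 + 0.3200i → escape time 9
(row=2, col=1): c = -0.3233 + 0.3200i → escape time 9
(row=2, col=2): c = 0.2233 + 0.3200i → escape time 9
(row=2, col=3): c = 0.7700 + 0.3200i → escape time 3
(row=3, col=0): c = -0.8700 + 0.0900i → escape time 9
(row=3, col=1): c = -0.3233 + 0.0900i → escape time 9
(row=3, col=2): c = 0.2233 + 0.0900i → escape time 9
(row=3, col=3): c = 0.7700 + 0.0900i → escape time 3
(row=4, col=0): c = -0.8700 + -0.1400i → escape time 9
(row=4, col=1): c = -0.3233 + -0.1400i → escape time 9
(row=4, col=2): c = 0.2233 + -0.1400i → escape time 9
(row=4, col=3): c = 0.7700 + -0.1400i → escape time 3

Answer: 4852
5993
9993
9993
9993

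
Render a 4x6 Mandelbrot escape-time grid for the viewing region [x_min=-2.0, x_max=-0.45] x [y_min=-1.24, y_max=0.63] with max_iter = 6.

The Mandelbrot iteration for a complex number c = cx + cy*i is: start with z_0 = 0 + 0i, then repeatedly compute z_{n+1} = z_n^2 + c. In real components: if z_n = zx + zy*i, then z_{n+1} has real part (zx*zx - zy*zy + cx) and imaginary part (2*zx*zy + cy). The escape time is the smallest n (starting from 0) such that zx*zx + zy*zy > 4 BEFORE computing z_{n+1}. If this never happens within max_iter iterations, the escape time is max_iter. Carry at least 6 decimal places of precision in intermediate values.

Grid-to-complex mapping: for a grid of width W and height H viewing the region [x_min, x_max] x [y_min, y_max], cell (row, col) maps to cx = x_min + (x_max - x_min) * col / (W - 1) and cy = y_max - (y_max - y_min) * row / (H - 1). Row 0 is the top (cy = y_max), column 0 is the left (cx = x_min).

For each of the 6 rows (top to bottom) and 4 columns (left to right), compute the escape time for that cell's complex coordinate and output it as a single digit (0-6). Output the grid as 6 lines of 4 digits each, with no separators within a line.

Answer: 1346
1566
1666
1356
1335
1233

Derivation:
(row=0, col=0): c = -2.0000 + 0.6300i → escape time 1
(row=0, col=1): c = -1.4833 + 0.6300i → escape time 3
(row=0, col=2): c = -0.9667 + 0.6300i → escape time 4
(row=0, col=3): c = -0.4500 + 0.6300i → escape time 6
(row=1, col=0): c = -2.0000 + 0.2560i → escape time 1
(row=1, col=1): c = -1.4833 + 0.2560i → escape time 5
(row=1, col=2): c = -0.9667 + 0.2560i → escape time 6
(row=1, col=3): c = -0.4500 + 0.2560i → escape time 6
(row=2, col=0): c = -2.0000 + -0.1180i → escape time 1
(row=2, col=1): c = -1.4833 + -0.1180i → escape time 6
(row=2, col=2): c = -0.9667 + -0.1180i → escape time 6
(row=2, col=3): c = -0.4500 + -0.1180i → escape time 6
(row=3, col=0): c = -2.0000 + -0.4920i → escape time 1
(row=3, col=1): c = -1.4833 + -0.4920i → escape time 3
(row=3, col=2): c = -0.9667 + -0.4920i → escape time 5
(row=3, col=3): c = -0.4500 + -0.4920i → escape time 6
(row=4, col=0): c = -2.0000 + -0.8660i → escape time 1
(row=4, col=1): c = -1.4833 + -0.8660i → escape time 3
(row=4, col=2): c = -0.9667 + -0.8660i → escape time 3
(row=4, col=3): c = -0.4500 + -0.8660i → escape time 5
(row=5, col=0): c = -2.0000 + -1.2400i → escape time 1
(row=5, col=1): c = -1.4833 + -1.2400i → escape time 2
(row=5, col=2): c = -0.9667 + -1.2400i → escape time 3
(row=5, col=3): c = -0.4500 + -1.2400i → escape time 3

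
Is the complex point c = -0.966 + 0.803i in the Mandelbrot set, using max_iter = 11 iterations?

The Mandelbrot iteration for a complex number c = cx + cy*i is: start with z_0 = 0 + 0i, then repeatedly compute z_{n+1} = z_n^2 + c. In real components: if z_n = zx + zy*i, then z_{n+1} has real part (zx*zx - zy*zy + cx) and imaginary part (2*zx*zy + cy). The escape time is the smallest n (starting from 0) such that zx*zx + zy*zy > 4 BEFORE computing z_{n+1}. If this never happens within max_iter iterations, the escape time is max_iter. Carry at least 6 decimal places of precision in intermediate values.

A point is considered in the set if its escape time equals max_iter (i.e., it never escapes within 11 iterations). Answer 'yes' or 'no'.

z_0 = 0 + 0i, c = -0.9660 + 0.8030i
Iter 1: z = -0.9660 + 0.8030i, |z|^2 = 1.5780
Iter 2: z = -0.6777 + -0.7484i, |z|^2 = 1.0193
Iter 3: z = -1.0669 + 1.8173i, |z|^2 = 4.4408
Escaped at iteration 3

Answer: no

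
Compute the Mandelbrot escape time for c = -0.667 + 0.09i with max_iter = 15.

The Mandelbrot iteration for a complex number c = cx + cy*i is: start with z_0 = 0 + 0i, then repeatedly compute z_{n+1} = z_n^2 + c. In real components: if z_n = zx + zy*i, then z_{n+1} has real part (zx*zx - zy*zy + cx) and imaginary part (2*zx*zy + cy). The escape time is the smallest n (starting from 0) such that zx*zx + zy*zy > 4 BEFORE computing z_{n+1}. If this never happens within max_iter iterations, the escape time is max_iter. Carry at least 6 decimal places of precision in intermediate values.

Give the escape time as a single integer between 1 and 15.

z_0 = 0 + 0i, c = -0.6670 + 0.0900i
Iter 1: z = -0.6670 + 0.0900i, |z|^2 = 0.4530
Iter 2: z = -0.2302 + -0.0301i, |z|^2 = 0.0539
Iter 3: z = -0.6149 + 0.1038i, |z|^2 = 0.3889
Iter 4: z = -0.2997 + -0.0377i, |z|^2 = 0.0912
Iter 5: z = -0.5786 + 0.1126i, |z|^2 = 0.3475
Iter 6: z = -0.3449 + -0.0403i, |z|^2 = 0.1206
Iter 7: z = -0.5497 + 0.1178i, |z|^2 = 0.3160
Iter 8: z = -0.3787 + -0.0395i, |z|^2 = 0.1450
Iter 9: z = -0.5251 + 0.1199i, |z|^2 = 0.2901
Iter 10: z = -0.4056 + -0.0359i, |z|^2 = 0.1658
Iter 11: z = -0.5038 + 0.1192i, |z|^2 = 0.2680
Iter 12: z = -0.4274 + -0.0301i, |z|^2 = 0.1836
Iter 13: z = -0.4852 + 0.1157i, |z|^2 = 0.2488
Iter 14: z = -0.4450 + -0.0223i, |z|^2 = 0.1985

Answer: 15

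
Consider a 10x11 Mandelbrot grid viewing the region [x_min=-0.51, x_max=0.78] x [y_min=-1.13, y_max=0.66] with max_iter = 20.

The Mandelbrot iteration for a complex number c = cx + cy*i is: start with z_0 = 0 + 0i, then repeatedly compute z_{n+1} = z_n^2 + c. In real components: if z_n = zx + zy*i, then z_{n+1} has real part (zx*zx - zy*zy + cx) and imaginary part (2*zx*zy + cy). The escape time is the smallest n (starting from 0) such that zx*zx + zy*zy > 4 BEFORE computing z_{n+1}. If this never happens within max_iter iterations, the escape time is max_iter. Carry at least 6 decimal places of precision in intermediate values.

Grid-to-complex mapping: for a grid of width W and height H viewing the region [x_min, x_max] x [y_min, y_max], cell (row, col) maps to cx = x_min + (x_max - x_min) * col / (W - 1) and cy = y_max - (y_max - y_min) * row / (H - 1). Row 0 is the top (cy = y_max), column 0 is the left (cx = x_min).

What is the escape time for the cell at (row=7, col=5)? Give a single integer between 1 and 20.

z_0 = 0 + 0i, c = 0.2067 + -0.5930i
Iter 1: z = 0.2067 + -0.5930i, |z|^2 = 0.3944
Iter 2: z = -0.1023 + -0.8381i, |z|^2 = 0.7129
Iter 3: z = -0.4853 + -0.4216i, |z|^2 = 0.4132
Iter 4: z = 0.2645 + -0.1838i, |z|^2 = 0.1037
Iter 5: z = 0.2428 + -0.6902i, |z|^2 = 0.5354
Iter 6: z = -0.2108 + -0.9282i, |z|^2 = 0.9060
Iter 7: z = -0.6104 + -0.2017i, |z|^2 = 0.4133
Iter 8: z = 0.5386 + -0.3468i, |z|^2 = 0.4104
Iter 9: z = 0.3765 + -0.9665i, |z|^2 = 1.0760
Iter 10: z = -0.5858 + -1.3209i, |z|^2 = 2.0879
Iter 11: z = -1.1950 + 0.9544i, |z|^2 = 2.3389
Iter 12: z = 0.7237 + -2.8741i, |z|^2 = 8.7839
Escaped at iteration 12

Answer: 12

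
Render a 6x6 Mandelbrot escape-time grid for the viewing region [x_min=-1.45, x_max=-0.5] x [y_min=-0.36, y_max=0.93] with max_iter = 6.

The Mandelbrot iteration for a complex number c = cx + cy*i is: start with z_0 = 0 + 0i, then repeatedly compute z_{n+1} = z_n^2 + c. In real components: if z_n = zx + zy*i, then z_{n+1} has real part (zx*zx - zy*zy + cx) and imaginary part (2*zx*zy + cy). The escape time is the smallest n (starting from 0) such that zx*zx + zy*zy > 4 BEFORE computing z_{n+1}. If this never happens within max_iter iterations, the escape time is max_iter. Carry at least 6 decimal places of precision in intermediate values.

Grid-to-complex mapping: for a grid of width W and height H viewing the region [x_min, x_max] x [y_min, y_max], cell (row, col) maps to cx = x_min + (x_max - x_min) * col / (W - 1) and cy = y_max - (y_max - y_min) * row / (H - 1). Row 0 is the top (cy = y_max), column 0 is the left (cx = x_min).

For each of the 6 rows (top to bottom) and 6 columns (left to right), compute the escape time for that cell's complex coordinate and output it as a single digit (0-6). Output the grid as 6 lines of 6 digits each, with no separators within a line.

(row=0, col=0): c = -1.4500 + 0.9300i → escape time 3
(row=0, col=1): c = -1.2600 + 0.9300i → escape time 3
(row=0, col=2): c = -1.0700 + 0.9300i → escape time 3
(row=0, col=3): c = -0.8800 + 0.9300i → escape time 3
(row=0, col=4): c = -0.6900 + 0.9300i → escape time 4
(row=0, col=5): c = -0.5000 + 0.9300i → escape time 4
(row=1, col=0): c = -1.4500 + 0.6720i → escape time 3
(row=1, col=1): c = -1.2600 + 0.6720i → escape time 3
(row=1, col=2): c = -1.0700 + 0.6720i → escape time 4
(row=1, col=3): c = -0.8800 + 0.6720i → escape time 4
(row=1, col=4): c = -0.6900 + 0.6720i → escape time 6
(row=1, col=5): c = -0.5000 + 0.6720i → escape time 6
(row=2, col=0): c = -1.4500 + 0.4140i → escape time 4
(row=2, col=1): c = -1.2600 + 0.4140i → escape time 6
(row=2, col=2): c = -1.0700 + 0.4140i → escape time 6
(row=2, col=3): c = -0.8800 + 0.4140i → escape time 6
(row=2, col=4): c = -0.6900 + 0.4140i → escape time 6
(row=2, col=5): c = -0.5000 + 0.4140i → escape time 6
(row=3, col=0): c = -1.4500 + 0.1560i → escape time 6
(row=3, col=1): c = -1.2600 + 0.1560i → escape time 6
(row=3, col=2): c = -1.0700 + 0.1560i → escape time 6
(row=3, col=3): c = -0.8800 + 0.1560i → escape time 6
(row=3, col=4): c = -0.6900 + 0.1560i → escape time 6
(row=3, col=5): c = -0.5000 + 0.1560i → escape time 6
(row=4, col=0): c = -1.4500 + -0.1020i → escape time 6
(row=4, col=1): c = -1.2600 + -0.1020i → escape time 6
(row=4, col=2): c = -1.0700 + -0.1020i → escape time 6
(row=4, col=3): c = -0.8800 + -0.1020i → escape time 6
(row=4, col=4): c = -0.6900 + -0.1020i → escape time 6
(row=4, col=5): c = -0.5000 + -0.1020i → escape time 6
(row=5, col=0): c = -1.4500 + -0.3600i → escape time 5
(row=5, col=1): c = -1.2600 + -0.3600i → escape time 6
(row=5, col=2): c = -1.0700 + -0.3600i → escape time 6
(row=5, col=3): c = -0.8800 + -0.3600i → escape time 6
(row=5, col=4): c = -0.6900 + -0.3600i → escape time 6
(row=5, col=5): c = -0.5000 + -0.3600i → escape time 6

Answer: 333344
334466
466666
666666
666666
566666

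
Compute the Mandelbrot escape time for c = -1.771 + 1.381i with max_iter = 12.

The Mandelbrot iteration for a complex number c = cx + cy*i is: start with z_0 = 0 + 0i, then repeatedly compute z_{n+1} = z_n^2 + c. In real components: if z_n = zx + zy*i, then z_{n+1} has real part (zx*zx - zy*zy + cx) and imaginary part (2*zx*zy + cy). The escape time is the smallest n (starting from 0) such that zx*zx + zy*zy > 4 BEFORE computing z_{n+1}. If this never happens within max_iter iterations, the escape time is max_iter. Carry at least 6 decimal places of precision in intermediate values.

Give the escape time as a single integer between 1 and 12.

Answer: 1

Derivation:
z_0 = 0 + 0i, c = -1.7710 + 1.3810i
Iter 1: z = -1.7710 + 1.3810i, |z|^2 = 5.0436
Escaped at iteration 1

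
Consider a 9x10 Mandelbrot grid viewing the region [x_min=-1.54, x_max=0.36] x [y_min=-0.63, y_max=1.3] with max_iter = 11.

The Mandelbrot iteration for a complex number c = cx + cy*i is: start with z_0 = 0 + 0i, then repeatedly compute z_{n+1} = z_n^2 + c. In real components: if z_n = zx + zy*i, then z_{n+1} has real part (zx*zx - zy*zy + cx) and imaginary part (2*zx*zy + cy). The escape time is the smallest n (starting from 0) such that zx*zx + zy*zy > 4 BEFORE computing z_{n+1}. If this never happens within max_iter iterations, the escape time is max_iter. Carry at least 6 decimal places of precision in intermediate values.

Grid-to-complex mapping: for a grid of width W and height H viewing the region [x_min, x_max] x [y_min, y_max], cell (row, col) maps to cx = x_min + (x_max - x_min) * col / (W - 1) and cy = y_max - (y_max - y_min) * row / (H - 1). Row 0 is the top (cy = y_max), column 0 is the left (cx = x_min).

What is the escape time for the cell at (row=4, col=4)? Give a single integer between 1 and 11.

z_0 = 0 + 0i, c = -0.5900 + 0.4422i
Iter 1: z = -0.5900 + 0.4422i, |z|^2 = 0.5437
Iter 2: z = -0.4375 + -0.0796i, |z|^2 = 0.1977
Iter 3: z = -0.4050 + 0.5119i, |z|^2 = 0.4260
Iter 4: z = -0.6880 + 0.0276i, |z|^2 = 0.4741
Iter 5: z = -0.1174 + 0.4042i, |z|^2 = 0.1771
Iter 6: z = -0.7396 + 0.3473i, |z|^2 = 0.6676
Iter 7: z = -0.1637 + -0.0715i, |z|^2 = 0.0319
Iter 8: z = -0.5683 + 0.4656i, |z|^2 = 0.5398
Iter 9: z = -0.4838 + -0.0870i, |z|^2 = 0.2416
Iter 10: z = -0.3635 + 0.5264i, |z|^2 = 0.4093

Answer: 11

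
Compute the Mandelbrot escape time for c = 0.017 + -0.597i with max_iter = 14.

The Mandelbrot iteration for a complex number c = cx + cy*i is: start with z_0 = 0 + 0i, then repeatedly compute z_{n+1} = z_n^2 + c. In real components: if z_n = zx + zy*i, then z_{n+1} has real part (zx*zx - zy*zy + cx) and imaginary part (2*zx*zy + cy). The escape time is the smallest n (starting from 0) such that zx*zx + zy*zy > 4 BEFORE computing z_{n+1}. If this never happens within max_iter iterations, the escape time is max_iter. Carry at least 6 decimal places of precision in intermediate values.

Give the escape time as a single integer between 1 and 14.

z_0 = 0 + 0i, c = 0.0170 + -0.5970i
Iter 1: z = 0.0170 + -0.5970i, |z|^2 = 0.3567
Iter 2: z = -0.3391 + -0.6173i, |z|^2 = 0.4961
Iter 3: z = -0.2491 + -0.1783i, |z|^2 = 0.0938
Iter 4: z = 0.0472 + -0.5082i, |z|^2 = 0.2605
Iter 5: z = -0.2390 + -0.6450i, |z|^2 = 0.4732
Iter 6: z = -0.3419 + -0.2887i, |z|^2 = 0.2002
Iter 7: z = 0.0506 + -0.3996i, |z|^2 = 0.1622
Iter 8: z = -0.1401 + -0.6374i, |z|^2 = 0.4259
Iter 9: z = -0.3697 + -0.4184i, |z|^2 = 0.3117
Iter 10: z = -0.0214 + -0.2877i, |z|^2 = 0.0832
Iter 11: z = -0.0653 + -0.5847i, |z|^2 = 0.3461
Iter 12: z = -0.3206 + -0.5206i, |z|^2 = 0.3738
Iter 13: z = -0.1513 + -0.2632i, |z|^2 = 0.0921

Answer: 14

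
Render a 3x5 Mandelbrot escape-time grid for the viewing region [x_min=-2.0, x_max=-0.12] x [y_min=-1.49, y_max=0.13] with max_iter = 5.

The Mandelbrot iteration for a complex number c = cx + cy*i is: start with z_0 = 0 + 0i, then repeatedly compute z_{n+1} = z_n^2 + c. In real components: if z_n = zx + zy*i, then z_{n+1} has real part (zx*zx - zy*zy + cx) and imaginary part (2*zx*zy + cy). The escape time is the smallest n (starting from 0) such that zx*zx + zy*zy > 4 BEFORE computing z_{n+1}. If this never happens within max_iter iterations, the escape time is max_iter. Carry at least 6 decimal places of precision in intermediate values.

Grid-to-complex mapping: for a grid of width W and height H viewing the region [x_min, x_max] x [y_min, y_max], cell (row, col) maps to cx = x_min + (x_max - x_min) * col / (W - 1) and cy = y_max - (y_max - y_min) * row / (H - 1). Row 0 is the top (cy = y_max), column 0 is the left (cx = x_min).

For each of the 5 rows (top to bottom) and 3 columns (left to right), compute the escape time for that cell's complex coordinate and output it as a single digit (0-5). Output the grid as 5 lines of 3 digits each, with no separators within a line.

(row=0, col=0): c = -2.0000 + 0.1300i → escape time 1
(row=0, col=1): c = -1.0600 + 0.1300i → escape time 5
(row=0, col=2): c = -0.1200 + 0.1300i → escape time 5
(row=1, col=0): c = -2.0000 + -0.2750i → escape time 1
(row=1, col=1): c = -1.0600 + -0.2750i → escape time 5
(row=1, col=2): c = -0.1200 + -0.2750i → escape time 5
(row=2, col=0): c = -2.0000 + -0.6800i → escape time 1
(row=2, col=1): c = -1.0600 + -0.6800i → escape time 4
(row=2, col=2): c = -0.1200 + -0.6800i → escape time 5
(row=3, col=0): c = -2.0000 + -1.0850i → escape time 1
(row=3, col=1): c = -1.0600 + -1.0850i → escape time 3
(row=3, col=2): c = -0.1200 + -1.0850i → escape time 5
(row=4, col=0): c = -2.0000 + -1.4900i → escape time 1
(row=4, col=1): c = -1.0600 + -1.4900i → escape time 2
(row=4, col=2): c = -0.1200 + -1.4900i → escape time 2

Answer: 155
155
145
135
122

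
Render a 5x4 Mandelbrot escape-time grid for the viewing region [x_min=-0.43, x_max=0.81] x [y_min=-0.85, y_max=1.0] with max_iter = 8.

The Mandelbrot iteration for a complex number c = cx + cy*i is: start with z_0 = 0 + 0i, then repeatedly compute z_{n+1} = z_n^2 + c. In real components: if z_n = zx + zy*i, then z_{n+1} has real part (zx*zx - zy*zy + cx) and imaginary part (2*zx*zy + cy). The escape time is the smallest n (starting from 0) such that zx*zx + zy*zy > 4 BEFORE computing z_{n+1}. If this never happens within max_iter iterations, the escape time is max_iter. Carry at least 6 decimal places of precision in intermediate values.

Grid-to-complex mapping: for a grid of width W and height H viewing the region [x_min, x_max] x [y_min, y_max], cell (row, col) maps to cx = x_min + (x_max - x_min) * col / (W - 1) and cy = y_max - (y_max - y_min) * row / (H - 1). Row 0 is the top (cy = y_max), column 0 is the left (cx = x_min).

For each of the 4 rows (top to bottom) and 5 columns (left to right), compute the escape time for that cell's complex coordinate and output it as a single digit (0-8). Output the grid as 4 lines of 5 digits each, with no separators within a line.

(row=0, col=0): c = -0.4300 + 1.0000i → escape time 4
(row=0, col=1): c = -0.1200 + 1.0000i → escape time 8
(row=0, col=2): c = 0.1900 + 1.0000i → escape time 4
(row=0, col=3): c = 0.5000 + 1.0000i → escape time 2
(row=0, col=4): c = 0.8100 + 1.0000i → escape time 2
(row=1, col=0): c = -0.4300 + 0.3833i → escape time 8
(row=1, col=1): c = -0.1200 + 0.3833i → escape time 8
(row=1, col=2): c = 0.1900 + 0.3833i → escape time 8
(row=1, col=3): c = 0.5000 + 0.3833i → escape time 5
(row=1, col=4): c = 0.8100 + 0.3833i → escape time 3
(row=2, col=0): c = -0.4300 + -0.2333i → escape time 8
(row=2, col=1): c = -0.1200 + -0.2333i → escape time 8
(row=2, col=2): c = 0.1900 + -0.2333i → escape time 8
(row=2, col=3): c = 0.5000 + -0.2333i → escape time 5
(row=2, col=4): c = 0.8100 + -0.2333i → escape time 3
(row=3, col=0): c = -0.4300 + -0.8500i → escape time 5
(row=3, col=1): c = -0.1200 + -0.8500i → escape time 8
(row=3, col=2): c = 0.1900 + -0.8500i → escape time 5
(row=3, col=3): c = 0.5000 + -0.8500i → escape time 3
(row=3, col=4): c = 0.8100 + -0.8500i → escape time 2

Answer: 48422
88853
88853
58532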